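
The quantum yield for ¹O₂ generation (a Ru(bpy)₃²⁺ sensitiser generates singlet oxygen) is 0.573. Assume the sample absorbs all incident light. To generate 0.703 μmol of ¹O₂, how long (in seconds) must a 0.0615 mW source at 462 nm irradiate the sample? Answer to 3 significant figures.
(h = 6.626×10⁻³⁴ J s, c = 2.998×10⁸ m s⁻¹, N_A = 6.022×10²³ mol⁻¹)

t ≈ 5170 s

Product: 0.703 μmol = 7.03×10⁻⁷ mol.
Photons that must be absorbed: 7.03×10⁻⁷ / 0.573 = 1.227×10⁻⁶ mol.
Photon energy: hc/λ = 4.300×10⁻¹⁹ J; per mole, 2.589×10⁵ J mol⁻¹.
Energy required: 1.227×10⁻⁶ × 2.589×10⁵ = 0.3177 J.
Time: 0.3177 J / 6.15e-05 W = 5170 s.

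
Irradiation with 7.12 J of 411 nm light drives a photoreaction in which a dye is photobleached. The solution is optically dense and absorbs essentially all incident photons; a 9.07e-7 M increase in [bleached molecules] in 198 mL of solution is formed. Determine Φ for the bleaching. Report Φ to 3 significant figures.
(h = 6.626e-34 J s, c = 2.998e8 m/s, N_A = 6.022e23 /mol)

Φ = 0.00734

Product: (9.07e-7 M)(0.198 L) = 1.796e-7 mol.
Photon energy at 411 nm: hc/λ = (6.626e-34)(2.998e8)/(411e-9) = 4.833e-19 J.
Photons incident: 7.12 / 4.833e-19 = 1.473e19, i.e. 1.473e19/6.022e23 = 2.446e-5 mol.
Φ = 1.796e-7 mol / 2.446e-5 mol photons = 0.00734.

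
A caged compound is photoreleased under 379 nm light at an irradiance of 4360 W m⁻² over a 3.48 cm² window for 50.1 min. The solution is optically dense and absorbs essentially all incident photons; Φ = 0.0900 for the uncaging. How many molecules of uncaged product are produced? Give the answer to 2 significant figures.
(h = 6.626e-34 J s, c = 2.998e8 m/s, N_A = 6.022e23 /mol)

Photon energy at 379 nm: hc/λ = (6.626e-34)(2.998e8)/(379e-9) = 5.241e-19 J.
Energy delivered: (4360 W m⁻²)(3.48e-4 m²)(3006 s) = 4561 J.
Photons incident: 4561 / 5.241e-19 = 8.703e21, i.e. 8.703e21/6.022e23 = 0.01445 mol.
Product: Φ × n_abs = 0.0900 × 0.01445 = 0.001300 mol.
As a count: 0.001300 × 6.022e23 = 7.8e20.

7.8e20 molecules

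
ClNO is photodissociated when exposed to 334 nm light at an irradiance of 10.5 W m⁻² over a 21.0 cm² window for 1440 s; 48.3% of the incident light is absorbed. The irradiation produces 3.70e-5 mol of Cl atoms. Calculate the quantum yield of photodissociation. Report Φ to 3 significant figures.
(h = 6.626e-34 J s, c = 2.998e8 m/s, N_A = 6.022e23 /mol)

Photon energy at 334 nm: hc/λ = (6.626e-34)(2.998e8)/(334e-9) = 5.948e-19 J.
Energy delivered: (10.5 W m⁻²)(21.0e-4 m²)(1440 s) = 31.75 J.
Photons incident: 31.75 / 5.948e-19 = 5.338e19, i.e. 5.338e19/6.022e23 = 8.864e-5 mol.
Photons absorbed: 0.483 × 8.864e-5 = 4.281e-5 mol.
Φ = 3.70e-5 mol / 4.281e-5 mol photons = 0.864.

Φ = 0.864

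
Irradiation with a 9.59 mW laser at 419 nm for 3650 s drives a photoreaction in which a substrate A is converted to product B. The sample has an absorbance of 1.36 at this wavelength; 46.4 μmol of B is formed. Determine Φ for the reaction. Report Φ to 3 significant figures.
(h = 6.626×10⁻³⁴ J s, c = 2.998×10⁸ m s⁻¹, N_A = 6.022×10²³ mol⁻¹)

Φ = 0.396

Product: 46.4 μmol = 4.64×10⁻⁵ mol.
Photon energy at 419 nm: hc/λ = (6.626×10⁻³⁴)(2.998×10⁸)/(419×10⁻⁹) = 4.741×10⁻¹⁹ J.
Energy delivered: (9.59 mW)(3650 s) = 35.00 J.
Photons incident: 35.00 / 4.741×10⁻¹⁹ = 7.382×10¹⁹, i.e. 7.382×10¹⁹/6.022×10²³ = 1.226×10⁻⁴ mol.
Fraction absorbed: 1 − 10^(−1.36) = 0.9563.
Photons absorbed: 0.9563 × 1.226×10⁻⁴ = 1.172×10⁻⁴ mol.
Φ = 4.64×10⁻⁵ mol / 1.172×10⁻⁴ mol photons = 0.396.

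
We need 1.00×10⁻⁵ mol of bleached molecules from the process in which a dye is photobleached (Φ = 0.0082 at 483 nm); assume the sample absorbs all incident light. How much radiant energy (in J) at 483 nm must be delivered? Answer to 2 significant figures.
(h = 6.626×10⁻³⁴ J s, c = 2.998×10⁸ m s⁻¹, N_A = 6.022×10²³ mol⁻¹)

300 J

Photons that must be absorbed: 1.00×10⁻⁵ / 0.0082 = 0.001220 mol.
Photon energy: hc/λ = 4.113×10⁻¹⁹ J; per mole, 2.477×10⁵ J mol⁻¹.
Energy required: 0.001220 × 2.477×10⁵ = 300 J.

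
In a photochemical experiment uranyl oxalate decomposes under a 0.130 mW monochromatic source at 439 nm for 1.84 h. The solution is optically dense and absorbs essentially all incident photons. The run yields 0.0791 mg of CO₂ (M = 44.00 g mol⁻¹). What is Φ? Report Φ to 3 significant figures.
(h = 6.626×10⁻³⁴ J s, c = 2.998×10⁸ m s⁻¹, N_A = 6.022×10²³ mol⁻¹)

Φ = 0.569

Product: 0.0791 mg / 44.00 g mol⁻¹ = 1.798×10⁻⁶ mol.
Photon energy at 439 nm: hc/λ = (6.626×10⁻³⁴)(2.998×10⁸)/(439×10⁻⁹) = 4.525×10⁻¹⁹ J.
Energy delivered: (0.130 mW)(6624 s) = 0.8611 J.
Photons incident: 0.8611 / 4.525×10⁻¹⁹ = 1.903×10¹⁸, i.e. 1.903×10¹⁸/6.022×10²³ = 3.160×10⁻⁶ mol.
Φ = 1.798×10⁻⁶ mol / 3.160×10⁻⁶ mol photons = 0.569.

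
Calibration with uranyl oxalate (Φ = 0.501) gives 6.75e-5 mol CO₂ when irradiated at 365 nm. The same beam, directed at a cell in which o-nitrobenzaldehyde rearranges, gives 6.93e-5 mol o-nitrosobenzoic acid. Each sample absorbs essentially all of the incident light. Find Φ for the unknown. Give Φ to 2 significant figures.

Φ = 0.51

Photons absorbed by the actinometer: 6.75e-5 / 0.501 = 1.347e-4 mol.
Φ(unknown) = 6.93e-5 / 1.347e-4 = 0.51.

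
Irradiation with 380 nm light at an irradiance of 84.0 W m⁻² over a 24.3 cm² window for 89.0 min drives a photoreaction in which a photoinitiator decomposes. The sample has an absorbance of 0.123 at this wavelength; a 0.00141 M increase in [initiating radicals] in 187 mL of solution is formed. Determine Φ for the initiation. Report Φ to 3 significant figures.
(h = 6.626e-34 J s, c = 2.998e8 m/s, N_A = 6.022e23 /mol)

Product: (0.00141 M)(0.187 L) = 2.637e-4 mol.
Photon energy at 380 nm: hc/λ = (6.626e-34)(2.998e8)/(380e-9) = 5.228e-19 J.
Energy delivered: (84.0 W m⁻²)(24.3e-4 m²)(5340 s) = 1090 J.
Photons incident: 1090 / 5.228e-19 = 2.085e21, i.e. 2.085e21/6.022e23 = 0.003462 mol.
Fraction absorbed: 1 − 10^(−0.123) = 0.2466.
Photons absorbed: 0.2466 × 0.003462 = 8.537e-4 mol.
Φ = 2.637e-4 mol / 8.537e-4 mol photons = 0.309.

Φ = 0.309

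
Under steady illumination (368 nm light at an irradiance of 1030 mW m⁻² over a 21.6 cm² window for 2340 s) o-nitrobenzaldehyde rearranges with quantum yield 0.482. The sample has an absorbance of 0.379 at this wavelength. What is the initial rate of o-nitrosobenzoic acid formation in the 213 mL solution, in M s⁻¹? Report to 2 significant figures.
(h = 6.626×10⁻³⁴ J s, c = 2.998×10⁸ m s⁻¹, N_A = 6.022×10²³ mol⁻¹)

9.0×10⁻⁹ M s⁻¹

Photon energy at 368 nm: hc/λ = (6.626×10⁻³⁴)(2.998×10⁸)/(368×10⁻⁹) = 5.398×10⁻¹⁹ J.
Energy delivered: (1030 mW m⁻²)(21.6×10⁻⁴ m²)(2340 s) = 5.206 J.
Photons incident: 5.206 / 5.398×10⁻¹⁹ = 9.644×10¹⁸, i.e. 9.644×10¹⁸/6.022×10²³ = 1.601×10⁻⁵ mol.
Fraction absorbed: 1 − 10^(−0.379) = 0.5822.
Photons absorbed: 0.5822 × 1.601×10⁻⁵ = 9.321×10⁻⁶ mol.
Product formed: 0.482 × 9.321×10⁻⁶ = 4.493×10⁻⁶ mol.
Rate: 4.493×10⁻⁶ mol / (2340 s × 0.213 L) = 9.0×10⁻⁹ M s⁻¹.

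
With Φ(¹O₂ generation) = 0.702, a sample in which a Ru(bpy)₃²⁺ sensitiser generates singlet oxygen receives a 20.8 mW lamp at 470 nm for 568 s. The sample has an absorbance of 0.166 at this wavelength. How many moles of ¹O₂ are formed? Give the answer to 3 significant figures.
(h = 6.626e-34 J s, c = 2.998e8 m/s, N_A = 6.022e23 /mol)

Photon energy at 470 nm: hc/λ = (6.626e-34)(2.998e8)/(470e-9) = 4.227e-19 J.
Energy delivered: (20.8 mW)(568 s) = 11.81 J.
Photons incident: 11.81 / 4.227e-19 = 2.794e19, i.e. 2.794e19/6.022e23 = 4.640e-5 mol.
Fraction absorbed: 1 − 10^(−0.166) = 0.3177.
Photons absorbed: 0.3177 × 4.640e-5 = 1.474e-5 mol.
Product: Φ × n_abs = 0.702 × 1.474e-5 = 1.035e-5 mol.

1.04e-5 mol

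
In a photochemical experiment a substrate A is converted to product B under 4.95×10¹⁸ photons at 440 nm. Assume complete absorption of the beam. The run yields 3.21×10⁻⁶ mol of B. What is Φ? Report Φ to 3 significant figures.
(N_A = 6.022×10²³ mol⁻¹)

Φ = 0.391

Moles of photons: 4.95×10¹⁸ / 6.022×10²³ = 8.220×10⁻⁶ mol.
Φ = 3.21×10⁻⁶ mol / 8.220×10⁻⁶ mol photons = 0.391.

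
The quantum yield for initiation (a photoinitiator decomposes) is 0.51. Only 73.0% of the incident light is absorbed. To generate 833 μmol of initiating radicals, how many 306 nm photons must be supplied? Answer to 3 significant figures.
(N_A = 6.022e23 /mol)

1.35e21 photons

Product: 833 μmol = 8.33e-4 mol.
Photons that must be absorbed: 8.33e-4 / 0.51 = 0.001633 mol.
Incident photons needed: 0.001633 / 0.730 = 0.002237 mol.
Photon count: 0.002237 × 6.022e23 = 1.35e21.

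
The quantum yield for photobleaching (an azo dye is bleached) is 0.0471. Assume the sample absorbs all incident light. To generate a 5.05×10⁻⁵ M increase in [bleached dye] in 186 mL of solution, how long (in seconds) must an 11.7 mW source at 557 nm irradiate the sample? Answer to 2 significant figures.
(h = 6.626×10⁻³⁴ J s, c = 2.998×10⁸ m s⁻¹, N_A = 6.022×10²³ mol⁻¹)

Product: (5.05×10⁻⁵ M)(0.186 L) = 9.393×10⁻⁶ mol.
Photons that must be absorbed: 9.393×10⁻⁶ / 0.0471 = 1.994×10⁻⁴ mol.
Photon energy: hc/λ = 3.566×10⁻¹⁹ J; per mole, 2.147×10⁵ J mol⁻¹.
Energy required: 1.994×10⁻⁴ × 2.147×10⁵ = 42.81 J.
Time: 42.81 J / 0.0117 W = 3700 s.

t ≈ 3700 s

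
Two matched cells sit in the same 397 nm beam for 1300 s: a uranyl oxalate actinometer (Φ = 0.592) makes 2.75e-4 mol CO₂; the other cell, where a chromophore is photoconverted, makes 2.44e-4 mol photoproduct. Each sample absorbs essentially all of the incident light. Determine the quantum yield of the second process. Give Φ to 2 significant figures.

Φ = 0.53

Photons absorbed by the actinometer: 2.75e-4 / 0.592 = 4.645e-4 mol.
Φ(unknown) = 2.44e-4 / 4.645e-4 = 0.53.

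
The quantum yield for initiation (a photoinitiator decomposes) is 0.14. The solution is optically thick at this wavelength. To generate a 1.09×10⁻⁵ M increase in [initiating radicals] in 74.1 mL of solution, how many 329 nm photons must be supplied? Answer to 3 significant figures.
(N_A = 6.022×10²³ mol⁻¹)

3.47×10¹⁸ photons

Product: (1.09×10⁻⁵ M)(0.0741 L) = 8.077×10⁻⁷ mol.
Photons that must be absorbed: 8.077×10⁻⁷ / 0.14 = 5.769×10⁻⁶ mol.
Photon count: 5.769×10⁻⁶ × 6.022×10²³ = 3.47×10¹⁸.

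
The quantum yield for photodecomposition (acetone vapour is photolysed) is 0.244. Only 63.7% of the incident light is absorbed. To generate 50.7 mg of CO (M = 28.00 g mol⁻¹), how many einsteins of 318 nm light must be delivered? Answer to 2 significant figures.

0.012 einstein

Product: 50.7 mg / 28.00 g mol⁻¹ = 0.001811 mol.
Photons that must be absorbed: 0.001811 / 0.244 = 0.007422 mol.
Incident photons needed: 0.007422 / 0.637 = 0.01165 mol.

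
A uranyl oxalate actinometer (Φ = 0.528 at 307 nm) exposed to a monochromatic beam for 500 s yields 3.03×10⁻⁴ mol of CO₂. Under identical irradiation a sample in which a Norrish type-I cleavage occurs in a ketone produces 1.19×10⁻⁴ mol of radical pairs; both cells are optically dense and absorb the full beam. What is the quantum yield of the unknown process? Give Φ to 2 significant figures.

Φ = 0.21

Photons absorbed by the actinometer: 3.03×10⁻⁴ / 0.528 = 5.739×10⁻⁴ mol.
Φ(unknown) = 1.19×10⁻⁴ / 5.739×10⁻⁴ = 0.21.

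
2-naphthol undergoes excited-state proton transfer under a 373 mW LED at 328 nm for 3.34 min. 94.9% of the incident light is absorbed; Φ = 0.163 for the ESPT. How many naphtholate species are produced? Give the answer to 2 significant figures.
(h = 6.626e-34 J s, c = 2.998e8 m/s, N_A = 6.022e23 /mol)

Photon energy at 328 nm: hc/λ = (6.626e-34)(2.998e8)/(328e-9) = 6.056e-19 J.
Energy delivered: (373 mW)(200.4 s) = 74.75 J.
Photons incident: 74.75 / 6.056e-19 = 1.234e20, i.e. 1.234e20/6.022e23 = 2.049e-4 mol.
Photons absorbed: 0.949 × 2.049e-4 = 1.945e-4 mol.
Product: Φ × n_abs = 0.163 × 1.945e-4 = 3.170e-5 mol.
As a count: 3.170e-5 × 6.022e23 = 1.9e19.

1.9e19 species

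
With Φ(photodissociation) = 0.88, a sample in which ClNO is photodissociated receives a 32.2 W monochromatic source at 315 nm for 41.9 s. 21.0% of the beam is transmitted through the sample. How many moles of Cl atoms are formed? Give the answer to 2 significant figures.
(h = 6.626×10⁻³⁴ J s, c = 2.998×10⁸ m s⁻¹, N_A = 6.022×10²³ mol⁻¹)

0.0025 mol

Photon energy at 315 nm: hc/λ = (6.626×10⁻³⁴)(2.998×10⁸)/(315×10⁻⁹) = 6.306×10⁻¹⁹ J.
Energy delivered: (32.2 W)(41.9 s) = 1349 J.
Photons incident: 1349 / 6.306×10⁻¹⁹ = 2.139×10²¹, i.e. 2.139×10²¹/6.022×10²³ = 0.003552 mol.
Fraction absorbed: 1 − 21.0/100 = 0.7900.
Photons absorbed: 0.7900 × 0.003552 = 0.002806 mol.
Product: Φ × n_abs = 0.88 × 0.002806 = 0.002469 mol.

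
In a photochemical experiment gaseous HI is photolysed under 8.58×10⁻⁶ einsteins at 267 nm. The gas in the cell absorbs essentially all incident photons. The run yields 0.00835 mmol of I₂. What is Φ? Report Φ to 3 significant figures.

Φ = 0.973

Product: 0.00835 mmol = 8.35×10⁻⁶ mol.
Φ = 8.35×10⁻⁶ mol / 8.58×10⁻⁶ mol photons = 0.973.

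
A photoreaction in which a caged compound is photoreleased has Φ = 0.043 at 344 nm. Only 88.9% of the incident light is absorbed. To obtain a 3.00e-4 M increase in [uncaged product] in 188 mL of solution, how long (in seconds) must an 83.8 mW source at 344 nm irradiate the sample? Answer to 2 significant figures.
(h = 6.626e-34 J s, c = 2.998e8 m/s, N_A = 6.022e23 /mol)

Product: (3.00e-4 M)(0.188 L) = 5.640e-5 mol.
Photons that must be absorbed: 5.640e-5 / 0.043 = 0.001312 mol.
Incident photons needed: 0.001312 / 0.889 = 0.001476 mol.
Photon energy: hc/λ = 5.775e-19 J; per mole, 3.478e5 J mol⁻¹.
Energy required: 0.001476 × 3.478e5 = 513.4 J.
Time: 513.4 J / 0.0838 W = 6100 s.

t ≈ 6100 s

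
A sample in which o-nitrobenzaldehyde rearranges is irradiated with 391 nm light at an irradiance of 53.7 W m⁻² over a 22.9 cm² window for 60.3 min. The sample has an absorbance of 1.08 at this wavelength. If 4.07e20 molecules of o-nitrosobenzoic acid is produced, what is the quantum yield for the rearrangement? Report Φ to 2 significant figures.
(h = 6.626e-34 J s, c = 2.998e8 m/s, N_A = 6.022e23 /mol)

Φ = 0.51

Product: 4.07e20 / 6.022e23 = 6.759e-4 mol.
Photon energy at 391 nm: hc/λ = (6.626e-34)(2.998e8)/(391e-9) = 5.080e-19 J.
Energy delivered: (53.7 W m⁻²)(22.9e-4 m²)(3618 s) = 444.9 J.
Photons incident: 444.9 / 5.080e-19 = 8.758e20, i.e. 8.758e20/6.022e23 = 0.001454 mol.
Fraction absorbed: 1 − 10^(−1.08) = 0.9168.
Photons absorbed: 0.9168 × 0.001454 = 0.001333 mol.
Φ = 6.759e-4 mol / 0.001333 mol photons = 0.51.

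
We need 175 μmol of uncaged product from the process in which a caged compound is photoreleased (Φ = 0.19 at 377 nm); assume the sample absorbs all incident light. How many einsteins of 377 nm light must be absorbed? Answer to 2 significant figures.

Product: 175 μmol = 1.75×10⁻⁴ mol.
Photons that must be absorbed: 1.75×10⁻⁴ / 0.19 = 9.211×10⁻⁴ mol.

9.2×10⁻⁴ einstein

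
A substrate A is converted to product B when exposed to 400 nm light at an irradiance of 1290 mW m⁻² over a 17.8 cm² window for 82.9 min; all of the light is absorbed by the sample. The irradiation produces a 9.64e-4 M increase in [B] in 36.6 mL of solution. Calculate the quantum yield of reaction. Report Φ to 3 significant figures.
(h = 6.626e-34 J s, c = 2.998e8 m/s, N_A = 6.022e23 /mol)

Product: (9.64e-4 M)(0.0366 L) = 3.528e-5 mol.
Photon energy at 400 nm: hc/λ = (6.626e-34)(2.998e8)/(400e-9) = 4.966e-19 J.
Energy delivered: (1290 mW m⁻²)(17.8e-4 m²)(4974 s) = 11.42 J.
Photons incident: 11.42 / 4.966e-19 = 2.300e19, i.e. 2.300e19/6.022e23 = 3.819e-5 mol.
Φ = 3.528e-5 mol / 3.819e-5 mol photons = 0.924.

Φ = 0.924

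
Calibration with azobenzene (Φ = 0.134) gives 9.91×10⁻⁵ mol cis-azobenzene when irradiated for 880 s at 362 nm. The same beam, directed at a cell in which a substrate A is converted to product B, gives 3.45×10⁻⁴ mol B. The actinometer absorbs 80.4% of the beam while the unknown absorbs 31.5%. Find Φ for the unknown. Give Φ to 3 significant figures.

Photons absorbed by the actinometer: 9.91×10⁻⁵ / 0.134 = 7.396×10⁻⁴ mol.
Incident flux: 7.396×10⁻⁴ / 0.804 = 9.199×10⁻⁴ einstein.
Absorbed by unknown: 0.315 × 9.199×10⁻⁴ = 2.898×10⁻⁴ mol.
Φ(unknown) = 3.45×10⁻⁴ / 2.898×10⁻⁴ = 1.19.

Φ = 1.19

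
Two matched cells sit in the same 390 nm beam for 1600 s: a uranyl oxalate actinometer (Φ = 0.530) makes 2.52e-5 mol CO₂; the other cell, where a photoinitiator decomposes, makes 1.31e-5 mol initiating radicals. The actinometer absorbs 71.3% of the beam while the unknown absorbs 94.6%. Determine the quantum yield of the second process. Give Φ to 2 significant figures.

Photons absorbed by the actinometer: 2.52e-5 / 0.530 = 4.755e-5 mol.
Incident flux: 4.755e-5 / 0.713 = 6.669e-5 einstein.
Absorbed by unknown: 0.946 × 6.669e-5 = 6.309e-5 mol.
Φ(unknown) = 1.31e-5 / 6.309e-5 = 0.21.

Φ = 0.21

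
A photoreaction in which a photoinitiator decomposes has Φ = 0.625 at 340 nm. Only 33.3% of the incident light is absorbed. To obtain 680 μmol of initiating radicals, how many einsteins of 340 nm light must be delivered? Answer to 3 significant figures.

Product: 680 μmol = 6.80×10⁻⁴ mol.
Photons that must be absorbed: 6.80×10⁻⁴ / 0.625 = 0.001088 mol.
Incident photons needed: 0.001088 / 0.333 = 0.003267 mol.

0.00327 einstein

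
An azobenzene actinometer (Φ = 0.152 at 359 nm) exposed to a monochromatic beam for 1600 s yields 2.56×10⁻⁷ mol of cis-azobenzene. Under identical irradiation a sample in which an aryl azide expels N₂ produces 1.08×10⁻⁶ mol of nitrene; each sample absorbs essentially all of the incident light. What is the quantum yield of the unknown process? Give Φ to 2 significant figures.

Photons absorbed by the actinometer: 2.56×10⁻⁷ / 0.152 = 1.684×10⁻⁶ mol.
Φ(unknown) = 1.08×10⁻⁶ / 1.684×10⁻⁶ = 0.64.

Φ = 0.64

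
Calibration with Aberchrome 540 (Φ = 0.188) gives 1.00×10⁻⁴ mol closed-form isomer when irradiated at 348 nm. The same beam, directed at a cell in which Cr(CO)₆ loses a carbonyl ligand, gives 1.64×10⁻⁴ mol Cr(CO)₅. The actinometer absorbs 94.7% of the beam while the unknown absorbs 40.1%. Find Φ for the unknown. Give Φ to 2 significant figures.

Φ = 0.73

Photons absorbed by the actinometer: 1.00×10⁻⁴ / 0.188 = 5.319×10⁻⁴ mol.
Incident flux: 5.319×10⁻⁴ / 0.947 = 5.617×10⁻⁴ einstein.
Absorbed by unknown: 0.401 × 5.617×10⁻⁴ = 2.252×10⁻⁴ mol.
Φ(unknown) = 1.64×10⁻⁴ / 2.252×10⁻⁴ = 0.73.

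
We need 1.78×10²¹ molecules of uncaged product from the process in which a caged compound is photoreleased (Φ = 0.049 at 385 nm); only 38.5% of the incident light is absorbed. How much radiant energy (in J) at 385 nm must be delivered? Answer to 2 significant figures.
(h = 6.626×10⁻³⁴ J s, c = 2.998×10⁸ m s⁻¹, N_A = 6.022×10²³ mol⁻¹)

4.9×10⁴ J

Product: 1.78×10²¹ / 6.022×10²³ = 0.002956 mol.
Photons that must be absorbed: 0.002956 / 0.049 = 0.06033 mol.
Incident photons needed: 0.06033 / 0.385 = 0.1567 mol.
Photon energy: hc/λ = 5.160×10⁻¹⁹ J; per mole, 3.107×10⁵ J mol⁻¹.
Energy required: 0.1567 × 3.107×10⁵ = 4.9×10⁴ J.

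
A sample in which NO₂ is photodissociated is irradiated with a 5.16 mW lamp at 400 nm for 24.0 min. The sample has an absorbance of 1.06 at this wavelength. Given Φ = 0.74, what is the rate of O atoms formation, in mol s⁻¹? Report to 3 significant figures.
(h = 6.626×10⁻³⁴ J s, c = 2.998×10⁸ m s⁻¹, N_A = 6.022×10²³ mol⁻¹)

Photon energy at 400 nm: hc/λ = (6.626×10⁻³⁴)(2.998×10⁸)/(400×10⁻⁹) = 4.966×10⁻¹⁹ J.
Energy delivered: (5.16 mW)(1440 s) = 7.430 J.
Photons incident: 7.430 / 4.966×10⁻¹⁹ = 1.496×10¹⁹, i.e. 1.496×10¹⁹/6.022×10²³ = 2.484×10⁻⁵ mol.
Fraction absorbed: 1 − 10^(−1.06) = 0.9129.
Photons absorbed: 0.9129 × 2.484×10⁻⁵ = 2.268×10⁻⁵ mol.
Product formed: 0.74 × 2.268×10⁻⁵ = 1.678×10⁻⁵ mol.
Rate: 1.678×10⁻⁵ / 1440 s = 1.17×10⁻⁸ mol s⁻¹.

1.17×10⁻⁸ mol s⁻¹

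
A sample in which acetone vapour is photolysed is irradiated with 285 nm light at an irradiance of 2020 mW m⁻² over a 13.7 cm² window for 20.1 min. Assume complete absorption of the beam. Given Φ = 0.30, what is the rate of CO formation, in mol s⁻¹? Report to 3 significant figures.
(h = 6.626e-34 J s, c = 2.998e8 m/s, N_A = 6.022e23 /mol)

1.98e-9 mol s⁻¹

Photon energy at 285 nm: hc/λ = (6.626e-34)(2.998e8)/(285e-9) = 6.970e-19 J.
Energy delivered: (2020 mW m⁻²)(13.7e-4 m²)(1206 s) = 3.337 J.
Photons incident: 3.337 / 6.970e-19 = 4.788e18, i.e. 4.788e18/6.022e23 = 7.951e-6 mol.
Product formed: 0.30 × 7.951e-6 = 2.385e-6 mol.
Rate: 2.385e-6 / 1206 s = 1.98e-9 mol s⁻¹.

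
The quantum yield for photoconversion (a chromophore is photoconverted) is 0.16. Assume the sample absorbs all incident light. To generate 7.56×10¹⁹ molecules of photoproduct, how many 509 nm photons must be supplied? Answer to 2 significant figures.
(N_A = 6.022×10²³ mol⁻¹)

4.7×10²⁰ photons

Product: 7.56×10¹⁹ / 6.022×10²³ = 1.255×10⁻⁴ mol.
Photons that must be absorbed: 1.255×10⁻⁴ / 0.16 = 7.844×10⁻⁴ mol.
Photon count: 7.844×10⁻⁴ × 6.022×10²³ = 4.7×10²⁰.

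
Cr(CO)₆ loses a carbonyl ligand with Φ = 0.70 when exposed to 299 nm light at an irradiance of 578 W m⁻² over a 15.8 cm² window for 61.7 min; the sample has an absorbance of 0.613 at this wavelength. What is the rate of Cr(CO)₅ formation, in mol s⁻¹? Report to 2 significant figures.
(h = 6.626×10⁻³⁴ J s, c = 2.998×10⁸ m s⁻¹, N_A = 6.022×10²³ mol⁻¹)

Photon energy at 299 nm: hc/λ = (6.626×10⁻³⁴)(2.998×10⁸)/(299×10⁻⁹) = 6.644×10⁻¹⁹ J.
Energy delivered: (578 W m⁻²)(15.8×10⁻⁴ m²)(3702 s) = 3381 J.
Photons incident: 3381 / 6.644×10⁻¹⁹ = 5.089×10²¹, i.e. 5.089×10²¹/6.022×10²³ = 0.008451 mol.
Fraction absorbed: 1 − 10^(−0.613) = 0.7562.
Photons absorbed: 0.7562 × 0.008451 = 0.006391 mol.
Product formed: 0.70 × 0.006391 = 0.004474 mol.
Rate: 0.004474 / 3702 s = 1.2×10⁻⁶ mol s⁻¹.

1.2×10⁻⁶ mol s⁻¹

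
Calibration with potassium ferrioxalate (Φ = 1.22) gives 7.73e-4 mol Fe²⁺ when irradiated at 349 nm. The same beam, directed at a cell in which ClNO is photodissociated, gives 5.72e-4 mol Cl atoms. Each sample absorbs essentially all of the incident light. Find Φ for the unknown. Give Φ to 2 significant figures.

Photons absorbed by the actinometer: 7.73e-4 / 1.22 = 6.336e-4 mol.
Φ(unknown) = 5.72e-4 / 6.336e-4 = 0.90.

Φ = 0.90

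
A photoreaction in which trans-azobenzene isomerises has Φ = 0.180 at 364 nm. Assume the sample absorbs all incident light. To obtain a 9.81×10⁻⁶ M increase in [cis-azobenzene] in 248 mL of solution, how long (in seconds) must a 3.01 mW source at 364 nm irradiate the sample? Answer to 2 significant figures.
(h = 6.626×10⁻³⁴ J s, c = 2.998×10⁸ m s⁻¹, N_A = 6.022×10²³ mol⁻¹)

Product: (9.81×10⁻⁶ M)(0.248 L) = 2.433×10⁻⁶ mol.
Photons that must be absorbed: 2.433×10⁻⁶ / 0.180 = 1.352×10⁻⁵ mol.
Photon energy: hc/λ = 5.457×10⁻¹⁹ J; per mole, 3.286×10⁵ J mol⁻¹.
Energy required: 1.352×10⁻⁵ × 3.286×10⁵ = 4.443 J.
Time: 4.443 J / 0.00301 W = 1500 s.

t ≈ 1500 s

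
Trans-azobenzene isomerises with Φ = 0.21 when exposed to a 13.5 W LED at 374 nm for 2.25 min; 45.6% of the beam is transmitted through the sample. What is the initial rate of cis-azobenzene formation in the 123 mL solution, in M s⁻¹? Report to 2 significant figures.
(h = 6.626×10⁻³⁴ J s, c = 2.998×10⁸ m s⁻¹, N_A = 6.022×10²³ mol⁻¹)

3.9×10⁻⁵ M s⁻¹

Photon energy at 374 nm: hc/λ = (6.626×10⁻³⁴)(2.998×10⁸)/(374×10⁻⁹) = 5.311×10⁻¹⁹ J.
Energy delivered: (13.5 W)(135 s) = 1823 J.
Photons incident: 1823 / 5.311×10⁻¹⁹ = 3.432×10²¹, i.e. 3.432×10²¹/6.022×10²³ = 0.005699 mol.
Fraction absorbed: 1 − 45.6/100 = 0.5440.
Photons absorbed: 0.5440 × 0.005699 = 0.003100 mol.
Product formed: 0.21 × 0.003100 = 6.510×10⁻⁴ mol.
Rate: 6.510×10⁻⁴ mol / (135 s × 0.123 L) = 3.9×10⁻⁵ M s⁻¹.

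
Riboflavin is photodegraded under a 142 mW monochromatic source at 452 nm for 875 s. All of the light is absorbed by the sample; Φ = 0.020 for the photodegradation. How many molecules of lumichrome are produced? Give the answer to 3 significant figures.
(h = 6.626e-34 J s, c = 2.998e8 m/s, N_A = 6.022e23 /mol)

5.65e18 molecules

Photon energy at 452 nm: hc/λ = (6.626e-34)(2.998e8)/(452e-9) = 4.395e-19 J.
Energy delivered: (142 mW)(875 s) = 124.2 J.
Photons incident: 124.2 / 4.395e-19 = 2.826e20, i.e. 2.826e20/6.022e23 = 4.693e-4 mol.
Product: Φ × n_abs = 0.020 × 4.693e-4 = 9.386e-6 mol.
As a count: 9.386e-6 × 6.022e23 = 5.65e18.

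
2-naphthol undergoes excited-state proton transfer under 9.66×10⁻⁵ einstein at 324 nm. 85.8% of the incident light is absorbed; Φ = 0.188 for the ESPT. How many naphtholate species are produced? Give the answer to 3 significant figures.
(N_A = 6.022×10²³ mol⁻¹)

9.38×10¹⁸ species

Photons absorbed: 0.858 × 9.66×10⁻⁵ = 8.288×10⁻⁵ mol.
Product: Φ × n_abs = 0.188 × 8.288×10⁻⁵ = 1.558×10⁻⁵ mol.
As a count: 1.558×10⁻⁵ × 6.022×10²³ = 9.38×10¹⁸.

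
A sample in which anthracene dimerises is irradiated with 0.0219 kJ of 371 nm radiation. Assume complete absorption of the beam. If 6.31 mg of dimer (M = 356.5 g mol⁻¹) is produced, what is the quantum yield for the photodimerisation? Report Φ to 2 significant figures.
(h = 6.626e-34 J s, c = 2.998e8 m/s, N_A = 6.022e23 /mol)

Φ = 0.26

Product: 6.31 mg / 356.5 g mol⁻¹ = 1.770e-5 mol.
Photon energy at 371 nm: hc/λ = (6.626e-34)(2.998e8)/(371e-9) = 5.354e-19 J.
Incident energy: 0.0219 kJ = 21.9 J.
Photons incident: 21.9 / 5.354e-19 = 4.090e19, i.e. 4.090e19/6.022e23 = 6.792e-5 mol.
Φ = 1.770e-5 mol / 6.792e-5 mol photons = 0.26.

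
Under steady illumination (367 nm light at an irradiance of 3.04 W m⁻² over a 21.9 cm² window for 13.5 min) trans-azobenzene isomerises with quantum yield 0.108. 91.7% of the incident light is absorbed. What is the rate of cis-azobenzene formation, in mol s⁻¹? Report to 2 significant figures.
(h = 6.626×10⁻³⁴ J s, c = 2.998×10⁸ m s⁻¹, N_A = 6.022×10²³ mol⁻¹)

Photon energy at 367 nm: hc/λ = (6.626×10⁻³⁴)(2.998×10⁸)/(367×10⁻⁹) = 5.413×10⁻¹⁹ J.
Energy delivered: (3.04 W m⁻²)(21.9×10⁻⁴ m²)(810 s) = 5.393 J.
Photons incident: 5.393 / 5.413×10⁻¹⁹ = 9.963×10¹⁸, i.e. 9.963×10¹⁸/6.022×10²³ = 1.654×10⁻⁵ mol.
Photons absorbed: 0.917 × 1.654×10⁻⁵ = 1.517×10⁻⁵ mol.
Product formed: 0.108 × 1.517×10⁻⁵ = 1.638×10⁻⁶ mol.
Rate: 1.638×10⁻⁶ / 810 s = 2.0×10⁻⁹ mol s⁻¹.

2.0×10⁻⁹ mol s⁻¹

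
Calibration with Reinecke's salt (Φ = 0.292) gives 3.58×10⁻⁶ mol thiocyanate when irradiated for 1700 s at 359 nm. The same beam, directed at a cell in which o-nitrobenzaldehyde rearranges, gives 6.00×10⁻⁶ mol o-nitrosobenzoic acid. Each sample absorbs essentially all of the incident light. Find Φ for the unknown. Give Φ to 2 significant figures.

Photons absorbed by the actinometer: 3.58×10⁻⁶ / 0.292 = 1.226×10⁻⁵ mol.
Φ(unknown) = 6.00×10⁻⁶ / 1.226×10⁻⁵ = 0.49.

Φ = 0.49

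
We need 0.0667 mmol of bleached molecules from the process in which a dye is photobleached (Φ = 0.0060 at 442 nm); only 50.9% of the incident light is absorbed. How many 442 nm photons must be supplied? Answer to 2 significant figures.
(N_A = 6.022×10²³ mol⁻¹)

1.3×10²² photons

Product: 0.0667 mmol = 6.67×10⁻⁵ mol.
Photons that must be absorbed: 6.67×10⁻⁵ / 0.0060 = 0.01112 mol.
Incident photons needed: 0.01112 / 0.509 = 0.02185 mol.
Photon count: 0.02185 × 6.022×10²³ = 1.3×10²².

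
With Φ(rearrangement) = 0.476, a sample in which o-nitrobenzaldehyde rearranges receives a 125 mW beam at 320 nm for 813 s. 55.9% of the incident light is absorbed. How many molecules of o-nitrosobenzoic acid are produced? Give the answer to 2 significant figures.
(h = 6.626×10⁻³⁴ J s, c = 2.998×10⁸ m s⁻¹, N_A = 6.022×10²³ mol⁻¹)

4.4×10¹⁹ molecules

Photon energy at 320 nm: hc/λ = (6.626×10⁻³⁴)(2.998×10⁸)/(320×10⁻⁹) = 6.208×10⁻¹⁹ J.
Energy delivered: (125 mW)(813 s) = 101.6 J.
Photons incident: 101.6 / 6.208×10⁻¹⁹ = 1.637×10²⁰, i.e. 1.637×10²⁰/6.022×10²³ = 2.718×10⁻⁴ mol.
Photons absorbed: 0.559 × 2.718×10⁻⁴ = 1.519×10⁻⁴ mol.
Product: Φ × n_abs = 0.476 × 1.519×10⁻⁴ = 7.230×10⁻⁵ mol.
As a count: 7.230×10⁻⁵ × 6.022×10²³ = 4.4×10¹⁹.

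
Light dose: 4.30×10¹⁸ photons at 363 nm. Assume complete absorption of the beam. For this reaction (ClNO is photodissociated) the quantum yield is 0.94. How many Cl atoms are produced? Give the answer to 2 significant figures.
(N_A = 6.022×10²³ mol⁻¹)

4.0×10¹⁸ atoms

Moles of photons: 4.30×10¹⁸ / 6.022×10²³ = 7.140×10⁻⁶ mol.
Product: Φ × n_abs = 0.94 × 7.140×10⁻⁶ = 6.712×10⁻⁶ mol.
As a count: 6.712×10⁻⁶ × 6.022×10²³ = 4.0×10¹⁸.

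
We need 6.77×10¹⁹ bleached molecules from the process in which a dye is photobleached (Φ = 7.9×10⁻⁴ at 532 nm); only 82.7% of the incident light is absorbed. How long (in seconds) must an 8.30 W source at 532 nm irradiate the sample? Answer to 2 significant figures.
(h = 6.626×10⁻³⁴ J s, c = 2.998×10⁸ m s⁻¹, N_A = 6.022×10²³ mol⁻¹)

t ≈ 4700 s

Product: 6.77×10¹⁹ / 6.022×10²³ = 1.124×10⁻⁴ mol.
Photons that must be absorbed: 1.124×10⁻⁴ / 7.9×10⁻⁴ = 0.1423 mol.
Incident photons needed: 0.1423 / 0.827 = 0.1721 mol.
Photon energy: hc/λ = 3.734×10⁻¹⁹ J; per mole, 2.249×10⁵ J mol⁻¹.
Energy required: 0.1721 × 2.249×10⁵ = 3.871×10⁴ J.
Time: 3.871×10⁴ J / 8.3 W = 4700 s.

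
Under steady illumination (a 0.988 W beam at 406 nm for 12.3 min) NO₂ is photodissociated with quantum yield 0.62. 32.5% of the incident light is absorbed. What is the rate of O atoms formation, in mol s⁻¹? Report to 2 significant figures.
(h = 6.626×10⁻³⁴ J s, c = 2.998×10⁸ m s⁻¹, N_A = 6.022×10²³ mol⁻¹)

6.8×10⁻⁷ mol s⁻¹

Photon energy at 406 nm: hc/λ = (6.626×10⁻³⁴)(2.998×10⁸)/(406×10⁻⁹) = 4.893×10⁻¹⁹ J.
Energy delivered: (0.988 W)(738 s) = 729.1 J.
Photons incident: 729.1 / 4.893×10⁻¹⁹ = 1.490×10²¹, i.e. 1.490×10²¹/6.022×10²³ = 0.002474 mol.
Photons absorbed: 0.325 × 0.002474 = 8.041×10⁻⁴ mol.
Product formed: 0.62 × 8.041×10⁻⁴ = 4.985×10⁻⁴ mol.
Rate: 4.985×10⁻⁴ / 738 s = 6.8×10⁻⁷ mol s⁻¹.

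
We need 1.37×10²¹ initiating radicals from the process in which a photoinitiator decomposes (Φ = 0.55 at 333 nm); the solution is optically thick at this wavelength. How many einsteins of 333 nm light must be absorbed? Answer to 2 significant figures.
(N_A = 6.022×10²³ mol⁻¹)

0.0041 einstein

Product: 1.37×10²¹ / 6.022×10²³ = 0.002275 mol.
Photons that must be absorbed: 0.002275 / 0.55 = 0.004136 mol.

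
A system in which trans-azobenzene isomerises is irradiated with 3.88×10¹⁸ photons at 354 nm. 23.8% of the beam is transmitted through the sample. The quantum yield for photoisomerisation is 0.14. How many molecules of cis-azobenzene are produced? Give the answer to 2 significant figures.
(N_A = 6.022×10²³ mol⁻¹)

4.1×10¹⁷ molecules

Moles of photons: 3.88×10¹⁸ / 6.022×10²³ = 6.443×10⁻⁶ mol.
Fraction absorbed: 1 − 23.8/100 = 0.7620.
Photons absorbed: 0.7620 × 6.443×10⁻⁶ = 4.910×10⁻⁶ mol.
Product: Φ × n_abs = 0.14 × 4.910×10⁻⁶ = 6.874×10⁻⁷ mol.
As a count: 6.874×10⁻⁷ × 6.022×10²³ = 4.1×10¹⁷.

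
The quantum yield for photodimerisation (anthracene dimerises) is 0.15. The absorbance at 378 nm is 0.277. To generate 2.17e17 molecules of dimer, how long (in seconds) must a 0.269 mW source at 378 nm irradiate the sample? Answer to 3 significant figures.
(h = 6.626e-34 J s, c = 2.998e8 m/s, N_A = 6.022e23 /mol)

Product: 2.17e17 / 6.022e23 = 3.603e-7 mol.
Photons that must be absorbed: 3.603e-7 / 0.15 = 2.402e-6 mol.
Fraction absorbed: 1 − 10^(−0.277) = 0.4716.
Incident photons needed: 2.402e-6 / 0.4716 = 5.093e-6 mol.
Photon energy: hc/λ = 5.255e-19 J; per mole, 3.165e5 J mol⁻¹.
Energy required: 5.093e-6 × 3.165e5 = 1.612 J.
Time: 1.612 J / 0.000269 W = 5990 s.

t ≈ 5990 s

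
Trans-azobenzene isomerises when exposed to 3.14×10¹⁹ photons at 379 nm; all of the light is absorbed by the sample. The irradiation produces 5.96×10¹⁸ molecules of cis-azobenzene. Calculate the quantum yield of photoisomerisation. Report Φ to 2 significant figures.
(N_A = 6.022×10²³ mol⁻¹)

Φ = 0.19

Product: 5.96×10¹⁸ / 6.022×10²³ = 9.897×10⁻⁶ mol.
Moles of photons: 3.14×10¹⁹ / 6.022×10²³ = 5.214×10⁻⁵ mol.
Φ = 9.897×10⁻⁶ mol / 5.214×10⁻⁵ mol photons = 0.19.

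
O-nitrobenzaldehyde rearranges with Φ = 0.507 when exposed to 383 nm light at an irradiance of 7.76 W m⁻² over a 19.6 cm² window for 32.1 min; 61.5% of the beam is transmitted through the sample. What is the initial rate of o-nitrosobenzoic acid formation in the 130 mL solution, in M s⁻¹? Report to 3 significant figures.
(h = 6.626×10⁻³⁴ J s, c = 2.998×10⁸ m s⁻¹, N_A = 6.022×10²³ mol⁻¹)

7.31×10⁻⁸ M s⁻¹

Photon energy at 383 nm: hc/λ = (6.626×10⁻³⁴)(2.998×10⁸)/(383×10⁻⁹) = 5.187×10⁻¹⁹ J.
Energy delivered: (7.76 W m⁻²)(19.6×10⁻⁴ m²)(1926 s) = 29.29 J.
Photons incident: 29.29 / 5.187×10⁻¹⁹ = 5.647×10¹⁹, i.e. 5.647×10¹⁹/6.022×10²³ = 9.377×10⁻⁵ mol.
Fraction absorbed: 1 − 61.5/100 = 0.3850.
Photons absorbed: 0.3850 × 9.377×10⁻⁵ = 3.610×10⁻⁵ mol.
Product formed: 0.507 × 3.610×10⁻⁵ = 1.830×10⁻⁵ mol.
Rate: 1.830×10⁻⁵ mol / (1926 s × 0.13 L) = 7.31×10⁻⁸ M s⁻¹.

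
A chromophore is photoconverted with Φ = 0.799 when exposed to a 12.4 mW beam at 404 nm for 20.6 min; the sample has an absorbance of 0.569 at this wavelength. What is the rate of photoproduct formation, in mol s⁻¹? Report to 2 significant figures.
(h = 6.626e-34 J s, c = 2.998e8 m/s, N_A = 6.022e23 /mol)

Photon energy at 404 nm: hc/λ = (6.626e-34)(2.998e8)/(404e-9) = 4.917e-19 J.
Energy delivered: (12.4 mW)(1236 s) = 15.33 J.
Photons incident: 15.33 / 4.917e-19 = 3.118e19, i.e. 3.118e19/6.022e23 = 5.178e-5 mol.
Fraction absorbed: 1 − 10^(−0.569) = 0.7302.
Photons absorbed: 0.7302 × 5.178e-5 = 3.781e-5 mol.
Product formed: 0.799 × 3.781e-5 = 3.021e-5 mol.
Rate: 3.021e-5 / 1236 s = 2.4e-8 mol s⁻¹.

2.4e-8 mol s⁻¹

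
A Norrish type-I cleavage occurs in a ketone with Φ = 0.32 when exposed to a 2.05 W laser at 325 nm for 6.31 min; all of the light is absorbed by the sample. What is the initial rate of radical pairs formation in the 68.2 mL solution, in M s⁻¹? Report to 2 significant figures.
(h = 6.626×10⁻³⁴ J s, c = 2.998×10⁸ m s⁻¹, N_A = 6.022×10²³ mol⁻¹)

2.6×10⁻⁵ M s⁻¹

Photon energy at 325 nm: hc/λ = (6.626×10⁻³⁴)(2.998×10⁸)/(325×10⁻⁹) = 6.112×10⁻¹⁹ J.
Energy delivered: (2.05 W)(378.6 s) = 776.1 J.
Photons incident: 776.1 / 6.112×10⁻¹⁹ = 1.270×10²¹, i.e. 1.270×10²¹/6.022×10²³ = 0.002109 mol.
Product formed: 0.32 × 0.002109 = 6.749×10⁻⁴ mol.
Rate: 6.749×10⁻⁴ mol / (378.6 s × 0.0682 L) = 2.6×10⁻⁵ M s⁻¹.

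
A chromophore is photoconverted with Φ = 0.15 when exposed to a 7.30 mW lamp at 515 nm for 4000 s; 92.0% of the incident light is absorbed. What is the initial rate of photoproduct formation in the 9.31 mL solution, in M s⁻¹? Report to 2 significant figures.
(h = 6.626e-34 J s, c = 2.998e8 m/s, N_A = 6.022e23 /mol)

Photon energy at 515 nm: hc/λ = (6.626e-34)(2.998e8)/(515e-9) = 3.857e-19 J.
Energy delivered: (7.30 mW)(4000 s) = 29.20 J.
Photons incident: 29.20 / 3.857e-19 = 7.571e19, i.e. 7.571e19/6.022e23 = 1.257e-4 mol.
Photons absorbed: 0.920 × 1.257e-4 = 1.156e-4 mol.
Product formed: 0.15 × 1.156e-4 = 1.734e-5 mol.
Rate: 1.734e-5 mol / (4000 s × 0.00931 L) = 4.7e-7 M s⁻¹.

4.7e-7 M s⁻¹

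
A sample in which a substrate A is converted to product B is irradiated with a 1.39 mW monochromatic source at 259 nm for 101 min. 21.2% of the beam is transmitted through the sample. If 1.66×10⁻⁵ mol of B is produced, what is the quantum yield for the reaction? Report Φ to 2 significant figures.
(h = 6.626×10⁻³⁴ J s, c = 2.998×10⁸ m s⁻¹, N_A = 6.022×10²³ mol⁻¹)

Photon energy at 259 nm: hc/λ = (6.626×10⁻³⁴)(2.998×10⁸)/(259×10⁻⁹) = 7.670×10⁻¹⁹ J.
Energy delivered: (1.39 mW)(6060 s) = 8.423 J.
Photons incident: 8.423 / 7.670×10⁻¹⁹ = 1.098×10¹⁹, i.e. 1.098×10¹⁹/6.022×10²³ = 1.823×10⁻⁵ mol.
Fraction absorbed: 1 − 21.2/100 = 0.7880.
Photons absorbed: 0.7880 × 1.823×10⁻⁵ = 1.437×10⁻⁵ mol.
Φ = 1.66×10⁻⁵ mol / 1.437×10⁻⁵ mol photons = 1.2.

Φ = 1.2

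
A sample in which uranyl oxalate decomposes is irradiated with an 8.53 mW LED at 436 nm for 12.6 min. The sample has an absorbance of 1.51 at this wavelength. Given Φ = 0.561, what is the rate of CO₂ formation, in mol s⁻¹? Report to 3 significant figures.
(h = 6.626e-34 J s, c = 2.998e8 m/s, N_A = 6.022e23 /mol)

Photon energy at 436 nm: hc/λ = (6.626e-34)(2.998e8)/(436e-9) = 4.556e-19 J.
Energy delivered: (8.53 mW)(756 s) = 6.449 J.
Photons incident: 6.449 / 4.556e-19 = 1.415e19, i.e. 1.415e19/6.022e23 = 2.350e-5 mol.
Fraction absorbed: 1 − 10^(−1.51) = 0.9691.
Photons absorbed: 0.9691 × 2.350e-5 = 2.277e-5 mol.
Product formed: 0.561 × 2.277e-5 = 1.277e-5 mol.
Rate: 1.277e-5 / 756 s = 1.69e-8 mol s⁻¹.

1.69e-8 mol s⁻¹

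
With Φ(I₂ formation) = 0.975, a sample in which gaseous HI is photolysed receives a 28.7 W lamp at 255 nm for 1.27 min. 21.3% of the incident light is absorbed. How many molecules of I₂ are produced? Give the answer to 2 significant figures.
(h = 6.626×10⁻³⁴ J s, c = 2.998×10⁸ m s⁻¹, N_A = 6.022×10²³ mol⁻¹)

Photon energy at 255 nm: hc/λ = (6.626×10⁻³⁴)(2.998×10⁸)/(255×10⁻⁹) = 7.790×10⁻¹⁹ J.
Energy delivered: (28.7 W)(76.2 s) = 2187 J.
Photons incident: 2187 / 7.790×10⁻¹⁹ = 2.807×10²¹, i.e. 2.807×10²¹/6.022×10²³ = 0.004661 mol.
Photons absorbed: 0.213 × 0.004661 = 9.928×10⁻⁴ mol.
Product: Φ × n_abs = 0.975 × 9.928×10⁻⁴ = 9.680×10⁻⁴ mol.
As a count: 9.680×10⁻⁴ × 6.022×10²³ = 5.8×10²⁰.

5.8×10²⁰ molecules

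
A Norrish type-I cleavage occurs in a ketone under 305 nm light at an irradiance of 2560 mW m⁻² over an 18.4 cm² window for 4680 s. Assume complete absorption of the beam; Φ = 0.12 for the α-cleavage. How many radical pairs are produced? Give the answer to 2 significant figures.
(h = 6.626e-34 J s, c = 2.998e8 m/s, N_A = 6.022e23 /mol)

Photon energy at 305 nm: hc/λ = (6.626e-34)(2.998e8)/(305e-9) = 6.513e-19 J.
Energy delivered: (2560 mW m⁻²)(18.4e-4 m²)(4680 s) = 22.04 J.
Photons incident: 22.04 / 6.513e-19 = 3.384e19, i.e. 3.384e19/6.022e23 = 5.619e-5 mol.
Product: Φ × n_abs = 0.12 × 5.619e-5 = 6.743e-6 mol.
As a count: 6.743e-6 × 6.022e23 = 4.1e18.

4.1e18 radical pairs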